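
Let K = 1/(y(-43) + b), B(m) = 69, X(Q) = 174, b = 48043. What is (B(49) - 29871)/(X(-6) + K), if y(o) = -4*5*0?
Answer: -1431777486/8359483 ≈ -171.28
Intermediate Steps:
y(o) = 0 (y(o) = -20*0 = 0)
K = 1/48043 (K = 1/(0 + 48043) = 1/48043 ≈ 2.0815e-5)
(B(49) - 29871)/(X(-6) + K) = (69 - 29871)/(174 + 1/48043) = -29802/8359483/48043 = -29802*48043/8359483 = -1431777486/8359483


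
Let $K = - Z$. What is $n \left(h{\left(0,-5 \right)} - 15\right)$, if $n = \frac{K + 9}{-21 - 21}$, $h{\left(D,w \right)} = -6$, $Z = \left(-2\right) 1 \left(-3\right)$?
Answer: $\frac{3}{2} \approx 1.5$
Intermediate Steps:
$Z = 6$ ($Z = \left(-2\right) \left(-3\right) = 6$)
$K = -6$ ($K = \left(-1\right) 6 = -6$)
$n = - \frac{1}{14}$ ($n = \frac{-6 + 9}{-21 - 21} = \frac{3}{-42} = 3 \left(- \frac{1}{42}\right) = - \frac{1}{14} \approx -0.071429$)
$n \left(h{\left(0,-5 \right)} - 15\right) = - \frac{-6 - 15}{14} = \left(- \frac{1}{14}\right) \left(-21\right) = \frac{3}{2}$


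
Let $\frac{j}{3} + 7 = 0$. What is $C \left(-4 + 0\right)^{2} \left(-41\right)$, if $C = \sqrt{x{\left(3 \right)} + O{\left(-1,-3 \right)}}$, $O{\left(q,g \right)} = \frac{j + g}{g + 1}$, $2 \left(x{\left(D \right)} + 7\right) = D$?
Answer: $- 328 \sqrt{26} \approx -1672.5$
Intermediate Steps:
$j = -21$ ($j = -21 + 3 \cdot 0 = -21 + 0 = -21$)
$x{\left(D \right)} = -7 + \frac{D}{2}$
$O{\left(q,g \right)} = \frac{-21 + g}{1 + g}$ ($O{\left(q,g \right)} = \frac{-21 + g}{g + 1} = \frac{-21 + g}{1 + g}$)
$C = \frac{\sqrt{26}}{2}$ ($C = \sqrt{\left(-7 + \frac{1}{2} \cdot 3\right) + \frac{-21 - 3}{1 - 3}} = \sqrt{\left(-7 + \frac{3}{2}\right) + \frac{1}{-2} \left(-24\right)} = \sqrt{- \frac{11}{2} - -12} = \sqrt{- \frac{11}{2} + 12} = \sqrt{\frac{13}{2}} = \frac{\sqrt{26}}{2} \approx 2.5495$)
$C \left(-4 + 0\right)^{2} \left(-41\right) = \frac{\sqrt{26}}{2} \left(-4 + 0\right)^{2} \left(-41\right) = \frac{\sqrt{26}}{2} \left(-4\right)^{2} \left(-41\right) = \frac{\sqrt{26}}{2} \cdot 16 \left(-41\right) = 8 \sqrt{26} \left(-41\right) = - 328 \sqrt{26}$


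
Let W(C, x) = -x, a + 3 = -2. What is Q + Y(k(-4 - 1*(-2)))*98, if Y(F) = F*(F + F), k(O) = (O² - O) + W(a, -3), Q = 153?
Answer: 16029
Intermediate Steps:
a = -5 (a = -3 - 2 = -5)
k(O) = 3 + O² - O (k(O) = (O² - O) - 1*(-3) = (O² - O) + 3 = 3 + O² - O)
Y(F) = 2*F² (Y(F) = F*(2*F) = 2*F²)
Q + Y(k(-4 - 1*(-2)))*98 = 153 + (2*(3 + (-4 - 1*(-2))² - (-4 - 1*(-2)))²)*98 = 153 + (2*(3 + (-4 + 2)² - (-4 + 2))²)*98 = 153 + (2*(3 + (-2)² - 1*(-2))²)*98 = 153 + (2*(3 + 4 + 2)²)*98 = 153 + (2*9²)*98 = 153 + (2*81)*98 = 153 + 162*98 = 153 + 15876 = 16029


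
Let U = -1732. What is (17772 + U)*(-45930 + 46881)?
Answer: 15254040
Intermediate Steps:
(17772 + U)*(-45930 + 46881) = (17772 - 1732)*(-45930 + 46881) = 16040*951 = 15254040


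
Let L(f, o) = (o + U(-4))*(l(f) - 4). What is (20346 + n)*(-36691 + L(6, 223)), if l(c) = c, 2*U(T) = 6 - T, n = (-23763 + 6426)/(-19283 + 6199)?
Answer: -9646641170235/13084 ≈ -7.3729e+8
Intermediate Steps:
n = 17337/13084 (n = -17337/(-13084) = -17337*(-1/13084) = 17337/13084 ≈ 1.3251)
U(T) = 3 - T/2 (U(T) = (6 - T)/2 = 3 - T/2)
L(f, o) = (-4 + f)*(5 + o) (L(f, o) = (o + (3 - ½*(-4)))*(f - 4) = (o + (3 + 2))*(-4 + f) = (o + 5)*(-4 + f) = (5 + o)*(-4 + f) = (-4 + f)*(5 + o))
(20346 + n)*(-36691 + L(6, 223)) = (20346 + 17337/13084)*(-36691 + (-20 - 4*223 + 5*6 + 6*223)) = 266224401*(-36691 + (-20 - 892 + 30 + 1338))/13084 = 266224401*(-36691 + 456)/13084 = (266224401/13084)*(-36235) = -9646641170235/13084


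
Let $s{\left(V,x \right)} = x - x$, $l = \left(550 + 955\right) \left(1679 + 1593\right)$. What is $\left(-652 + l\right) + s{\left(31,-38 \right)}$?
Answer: $4923708$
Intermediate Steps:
$l = 4924360$ ($l = 1505 \cdot 3272 = 4924360$)
$s{\left(V,x \right)} = 0$
$\left(-652 + l\right) + s{\left(31,-38 \right)} = \left(-652 + 4924360\right) + 0 = 4923708 + 0 = 4923708$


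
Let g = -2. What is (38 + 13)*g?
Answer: -102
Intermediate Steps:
(38 + 13)*g = (38 + 13)*(-2) = 51*(-2) = -102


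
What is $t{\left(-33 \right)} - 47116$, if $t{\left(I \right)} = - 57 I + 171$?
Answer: $-45064$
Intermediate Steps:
$t{\left(I \right)} = 171 - 57 I$
$t{\left(-33 \right)} - 47116 = \left(171 - -1881\right) - 47116 = \left(171 + 1881\right) - 47116 = 2052 - 47116 = -45064$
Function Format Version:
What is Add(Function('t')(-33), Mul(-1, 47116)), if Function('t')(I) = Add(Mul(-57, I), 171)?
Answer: -45064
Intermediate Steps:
Function('t')(I) = Add(171, Mul(-57, I))
Add(Function('t')(-33), Mul(-1, 47116)) = Add(Add(171, Mul(-57, -33)), Mul(-1, 47116)) = Add(Add(171, 1881), -47116) = Add(2052, -47116) = -45064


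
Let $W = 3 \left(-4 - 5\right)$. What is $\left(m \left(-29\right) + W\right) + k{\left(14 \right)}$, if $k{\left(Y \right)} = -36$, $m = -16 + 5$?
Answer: $256$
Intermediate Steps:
$m = -11$
$W = -27$ ($W = 3 \left(-9\right) = -27$)
$\left(m \left(-29\right) + W\right) + k{\left(14 \right)} = \left(\left(-11\right) \left(-29\right) - 27\right) - 36 = \left(319 - 27\right) - 36 = 292 - 36 = 256$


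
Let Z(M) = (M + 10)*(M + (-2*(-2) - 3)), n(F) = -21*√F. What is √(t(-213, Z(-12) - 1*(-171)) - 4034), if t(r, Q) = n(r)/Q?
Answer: √(-150262466 - 4053*I*√213)/193 ≈ 0.012501 - 63.514*I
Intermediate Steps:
Z(M) = (1 + M)*(10 + M) (Z(M) = (10 + M)*(M + (4 - 3)) = (10 + M)*(M + 1) = (10 + M)*(1 + M) = (1 + M)*(10 + M))
t(r, Q) = -21*√r/Q (t(r, Q) = (-21*√r)/Q = -21*√r/Q)
√(t(-213, Z(-12) - 1*(-171)) - 4034) = √(-21*√(-213)/((10 + (-12)² + 11*(-12)) - 1*(-171)) - 4034) = √(-21*I*√213/((10 + 144 - 132) + 171) - 4034) = √(-21*I*√213/(22 + 171) - 4034) = √(-21*I*√213/193 - 4034) = √(-4034 - 21*I*√213/193)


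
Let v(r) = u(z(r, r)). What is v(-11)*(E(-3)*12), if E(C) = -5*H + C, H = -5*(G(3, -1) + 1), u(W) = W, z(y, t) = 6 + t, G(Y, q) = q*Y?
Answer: 3180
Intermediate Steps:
G(Y, q) = Y*q
v(r) = 6 + r
H = 10 (H = -5*(3*(-1) + 1) = -5*(-3 + 1) = -5*(-2) = 10)
E(C) = -50 + C (E(C) = -5*10 + C = -50 + C)
v(-11)*(E(-3)*12) = (6 - 11)*((-50 - 3)*12) = -(-265)*12 = -5*(-636) = 3180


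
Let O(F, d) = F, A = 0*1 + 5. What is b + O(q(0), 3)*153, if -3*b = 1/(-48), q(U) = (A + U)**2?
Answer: 550801/144 ≈ 3825.0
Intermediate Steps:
A = 5 (A = 0 + 5 = 5)
q(U) = (5 + U)**2
b = 1/144 (b = -1/3/(-48) = -1/3*(-1/48) = 1/144 ≈ 0.0069444)
b + O(q(0), 3)*153 = 1/144 + (5 + 0)**2*153 = 1/144 + 5**2*153 = 1/144 + 25*153 = 1/144 + 3825 = 550801/144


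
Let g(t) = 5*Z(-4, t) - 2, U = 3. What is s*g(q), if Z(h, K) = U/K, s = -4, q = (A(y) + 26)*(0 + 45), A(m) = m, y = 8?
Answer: 406/51 ≈ 7.9608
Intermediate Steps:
q = 1530 (q = (8 + 26)*(0 + 45) = 34*45 = 1530)
Z(h, K) = 3/K
g(t) = -2 + 15/t (g(t) = 5*(3/t) - 2 = 15/t - 2 = -2 + 15/t)
s*g(q) = -4*(-2 + 15/1530) = -4*(-2 + 15*(1/1530)) = -4*(-2 + 1/102) = -4*(-203/102) = 406/51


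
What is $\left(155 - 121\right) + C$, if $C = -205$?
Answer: $-171$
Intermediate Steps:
$\left(155 - 121\right) + C = \left(155 - 121\right) - 205 = 34 - 205 = -171$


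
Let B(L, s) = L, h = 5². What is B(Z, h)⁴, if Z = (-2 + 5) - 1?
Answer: 16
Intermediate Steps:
Z = 2 (Z = 3 - 1 = 2)
h = 25
B(Z, h)⁴ = 2⁴ = 16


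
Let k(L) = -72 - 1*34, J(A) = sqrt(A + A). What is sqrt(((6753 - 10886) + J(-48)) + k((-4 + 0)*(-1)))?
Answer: sqrt(-4239 + 4*I*sqrt(6)) ≈ 0.0752 + 65.108*I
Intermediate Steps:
J(A) = sqrt(2)*sqrt(A) (J(A) = sqrt(2*A) = sqrt(2)*sqrt(A))
k(L) = -106 (k(L) = -72 - 34 = -106)
sqrt(((6753 - 10886) + J(-48)) + k((-4 + 0)*(-1))) = sqrt(((6753 - 10886) + sqrt(2)*sqrt(-48)) - 106) = sqrt((-4133 + sqrt(2)*(4*I*sqrt(3))) - 106) = sqrt((-4133 + 4*I*sqrt(6)) - 106) = sqrt(-4239 + 4*I*sqrt(6))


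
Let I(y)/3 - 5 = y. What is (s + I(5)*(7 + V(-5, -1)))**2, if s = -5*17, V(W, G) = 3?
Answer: 46225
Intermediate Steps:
I(y) = 15 + 3*y
s = -85
(s + I(5)*(7 + V(-5, -1)))**2 = (-85 + (15 + 3*5)*(7 + 3))**2 = (-85 + (15 + 15)*10)**2 = (-85 + 30*10)**2 = (-85 + 300)**2 = 215**2 = 46225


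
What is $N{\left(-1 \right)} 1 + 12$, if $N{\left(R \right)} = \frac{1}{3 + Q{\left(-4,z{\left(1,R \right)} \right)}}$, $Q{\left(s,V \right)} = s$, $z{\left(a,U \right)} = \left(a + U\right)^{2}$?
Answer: $11$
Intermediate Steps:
$z{\left(a,U \right)} = \left(U + a\right)^{2}$
$N{\left(R \right)} = -1$ ($N{\left(R \right)} = \frac{1}{3 - 4} = \frac{1}{-1} = -1$)
$N{\left(-1 \right)} 1 + 12 = \left(-1\right) 1 + 12 = -1 + 12 = 11$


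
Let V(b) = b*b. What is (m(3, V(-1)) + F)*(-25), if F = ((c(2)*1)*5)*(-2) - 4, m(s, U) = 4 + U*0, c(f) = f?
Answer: 500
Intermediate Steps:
V(b) = b²
m(s, U) = 4 (m(s, U) = 4 + 0 = 4)
F = -24 (F = ((2*1)*5)*(-2) - 4 = (2*5)*(-2) - 4 = 10*(-2) - 4 = -20 - 4 = -24)
(m(3, V(-1)) + F)*(-25) = (4 - 24)*(-25) = -20*(-25) = 500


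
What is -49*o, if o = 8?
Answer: -392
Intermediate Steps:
-49*o = -49*8 = -392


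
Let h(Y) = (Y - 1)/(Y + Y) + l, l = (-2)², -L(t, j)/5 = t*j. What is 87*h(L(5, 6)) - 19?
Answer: 37279/100 ≈ 372.79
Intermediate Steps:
L(t, j) = -5*j*t (L(t, j) = -5*t*j = -5*j*t)
l = 4
h(Y) = 4 + (-1 + Y)/(2*Y) (h(Y) = (Y - 1)/(Y + Y) + 4 = (-1 + Y)/((2*Y)) + 4 = (-1 + Y)*(1/(2*Y)) + 4 = (-1 + Y)/(2*Y) + 4 = 4 + (-1 + Y)/(2*Y))
87*h(L(5, 6)) - 19 = 87*((-1 + 9*(-5*6*5))/(2*((-5*6*5)))) - 19 = 87*((½)*(-1 + 9*(-150))/(-150)) - 19 = 87*((½)*(-1/150)*(-1 - 1350)) - 19 = 87*((½)*(-1/150)*(-1351)) - 19 = 87*(1351/300) - 19 = 39179/100 - 19 = 37279/100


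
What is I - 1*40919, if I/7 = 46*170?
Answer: 13821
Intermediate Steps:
I = 54740 (I = 7*(46*170) = 7*7820 = 54740)
I - 1*40919 = 54740 - 1*40919 = 54740 - 40919 = 13821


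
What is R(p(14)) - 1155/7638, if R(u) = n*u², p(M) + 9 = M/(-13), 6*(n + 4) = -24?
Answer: -349600313/430274 ≈ -812.51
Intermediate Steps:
n = -8 (n = -4 + (⅙)*(-24) = -4 - 4 = -8)
p(M) = -9 - M/13 (p(M) = -9 + M/(-13) = -9 + M*(-1/13) = -9 - M/13)
R(u) = -8*u²
R(p(14)) - 1155/7638 = -8*(-9 - 1/13*14)² - 1155/7638 = -8*(-9 - 14/13)² - 1155/7638 = -8*(-131/13)² - 1*385/2546 = -8*17161/169 - 385/2546 = -137288/169 - 385/2546 = -349600313/430274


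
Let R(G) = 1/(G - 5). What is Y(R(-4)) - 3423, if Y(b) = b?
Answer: -30808/9 ≈ -3423.1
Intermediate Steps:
R(G) = 1/(-5 + G)
Y(R(-4)) - 3423 = 1/(-5 - 4) - 3423 = 1/(-9) - 3423 = -⅑ - 3423 = -30808/9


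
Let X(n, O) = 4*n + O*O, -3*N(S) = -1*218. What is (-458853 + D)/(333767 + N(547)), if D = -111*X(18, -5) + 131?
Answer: -1408467/1001519 ≈ -1.4063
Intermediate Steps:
N(S) = 218/3 (N(S) = -(-1)*218/3 = -⅓*(-218) = 218/3)
X(n, O) = O² + 4*n (X(n, O) = 4*n + O² = O² + 4*n)
D = -10636 (D = -111*((-5)² + 4*18) + 131 = -111*(25 + 72) + 131 = -111*97 + 131 = -10767 + 131 = -10636)
(-458853 + D)/(333767 + N(547)) = (-458853 - 10636)/(333767 + 218/3) = -469489/1001519/3 = -469489*3/1001519 = -1408467/1001519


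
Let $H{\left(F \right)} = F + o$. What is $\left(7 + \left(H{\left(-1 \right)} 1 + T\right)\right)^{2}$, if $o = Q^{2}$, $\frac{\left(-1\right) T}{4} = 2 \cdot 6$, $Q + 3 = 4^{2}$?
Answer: $16129$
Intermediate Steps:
$Q = 13$ ($Q = -3 + 4^{2} = -3 + 16 = 13$)
$T = -48$ ($T = - 4 \cdot 2 \cdot 6 = \left(-4\right) 12 = -48$)
$o = 169$ ($o = 13^{2} = 169$)
$H{\left(F \right)} = 169 + F$ ($H{\left(F \right)} = F + 169 = 169 + F$)
$\left(7 + \left(H{\left(-1 \right)} 1 + T\right)\right)^{2} = \left(7 - \left(48 - \left(169 - 1\right) 1\right)\right)^{2} = \left(7 + \left(168 \cdot 1 - 48\right)\right)^{2} = \left(7 + \left(168 - 48\right)\right)^{2} = \left(7 + 120\right)^{2} = 127^{2} = 16129$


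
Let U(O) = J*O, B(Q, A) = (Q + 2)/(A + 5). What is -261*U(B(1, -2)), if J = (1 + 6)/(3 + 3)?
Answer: -609/2 ≈ -304.50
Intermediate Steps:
J = 7/6 ≈ 1.1667
B(Q, A) = (2 + Q)/(5 + A)
U(O) = 7*O/6
-261*U(B(1, -2)) = -609*(2 + 1)/(5 - 2)/2 = -609*3/3/2 = -609*(1/3)*3/2 = -609/2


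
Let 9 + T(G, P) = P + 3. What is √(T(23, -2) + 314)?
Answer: 3*√34 ≈ 17.493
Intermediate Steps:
T(G, P) = -6 + P (T(G, P) = -9 + (P + 3) = -9 + (3 + P) = -6 + P)
√(T(23, -2) + 314) = √((-6 - 2) + 314) = √(-8 + 314) = √306 = 3*√34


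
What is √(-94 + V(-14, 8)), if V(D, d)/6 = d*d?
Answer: √290 ≈ 17.029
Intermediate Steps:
V(D, d) = 6*d² (V(D, d) = 6*(d*d) = 6*d²)
√(-94 + V(-14, 8)) = √(-94 + 6*8²) = √(-94 + 6*64) = √(-94 + 384) = √290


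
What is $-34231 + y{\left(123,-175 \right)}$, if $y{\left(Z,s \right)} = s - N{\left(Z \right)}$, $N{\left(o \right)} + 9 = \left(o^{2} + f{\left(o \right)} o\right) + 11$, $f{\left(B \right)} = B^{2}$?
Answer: $-1910404$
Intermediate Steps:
$N{\left(o \right)} = 2 + o^{2} + o^{3}$ ($N{\left(o \right)} = -9 + \left(\left(o^{2} + o^{2} o\right) + 11\right) = -9 + \left(\left(o^{2} + o^{3}\right) + 11\right) = -9 + \left(11 + o^{2} + o^{3}\right) = 2 + o^{2} + o^{3}$)
$y{\left(Z,s \right)} = -2 + s - Z^{2} - Z^{3}$ ($y{\left(Z,s \right)} = s - \left(2 + Z^{2} + Z^{3}\right) = -2 + s - Z^{2} - Z^{3}$)
$-34231 + y{\left(123,-175 \right)} = -34231 - 1876173 = -1910404$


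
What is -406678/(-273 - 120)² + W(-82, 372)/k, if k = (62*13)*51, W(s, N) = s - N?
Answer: -2797837619/1058130099 ≈ -2.6441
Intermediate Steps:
k = 41106 (k = 806*51 = 41106)
-406678/(-273 - 120)² + W(-82, 372)/k = -406678/(-273 - 120)² + (-82 - 1*372)/41106 = -406678/((-393)²) + (-82 - 372)*(1/41106) = -406678/154449 - 454*1/41106 = -406678*1/154449 - 227/20553 = -406678/154449 - 227/20553 = -2797837619/1058130099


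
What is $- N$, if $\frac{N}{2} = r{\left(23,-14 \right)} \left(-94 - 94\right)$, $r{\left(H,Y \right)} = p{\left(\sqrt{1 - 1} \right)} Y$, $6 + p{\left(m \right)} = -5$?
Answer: $57904$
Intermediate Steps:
$p{\left(m \right)} = -11$ ($p{\left(m \right)} = -6 - 5 = -11$)
$r{\left(H,Y \right)} = - 11 Y$
$N = -57904$ ($N = 2 \left(-11\right) \left(-14\right) \left(-94 - 94\right) = 2 \cdot 154 \left(-188\right) = 2 \left(-28952\right) = -57904$)
$- N = \left(-1\right) \left(-57904\right) = 57904$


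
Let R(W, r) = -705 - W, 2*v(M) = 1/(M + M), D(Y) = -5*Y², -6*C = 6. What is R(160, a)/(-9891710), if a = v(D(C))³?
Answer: 173/1978342 ≈ 8.7447e-5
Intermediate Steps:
C = -1 (C = -⅙*6 = -1)
v(M) = 1/(4*M) (v(M) = 1/(2*(M + M)) = 1/(2*((2*M))) = (1/(2*M))/2 = 1/(4*M))
a = -1/8000 (a = (1/(4*((-5*(-1)²))))³ = (1/(4*((-5*1))))³ = ((¼)/(-5))³ = ((¼)*(-⅕))³ = (-1/20)³ = -1/8000 ≈ -0.00012500)
R(160, a)/(-9891710) = (-705 - 1*160)/(-9891710) = (-705 - 160)*(-1/9891710) = -865*(-1/9891710) = 173/1978342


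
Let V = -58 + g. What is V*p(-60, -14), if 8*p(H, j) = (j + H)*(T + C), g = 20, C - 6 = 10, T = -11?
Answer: 3515/2 ≈ 1757.5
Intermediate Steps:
C = 16 (C = 6 + 10 = 16)
p(H, j) = 5*H/8 + 5*j/8 (p(H, j) = ((j + H)*(-11 + 16))/8 = ((H + j)*5)/8 = (5*H + 5*j)/8 = 5*H/8 + 5*j/8)
V = -38 (V = -58 + 20 = -38)
V*p(-60, -14) = -38*((5/8)*(-60) + (5/8)*(-14)) = -38*(-75/2 - 35/4) = -38*(-185/4) = 3515/2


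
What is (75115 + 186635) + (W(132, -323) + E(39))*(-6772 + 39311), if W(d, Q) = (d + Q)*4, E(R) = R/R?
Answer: -24565507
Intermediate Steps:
E(R) = 1
W(d, Q) = 4*Q + 4*d (W(d, Q) = (Q + d)*4 = 4*Q + 4*d)
(75115 + 186635) + (W(132, -323) + E(39))*(-6772 + 39311) = (75115 + 186635) + ((4*(-323) + 4*132) + 1)*(-6772 + 39311) = 261750 + ((-1292 + 528) + 1)*32539 = 261750 + (-764 + 1)*32539 = 261750 - 763*32539 = 261750 - 24827257 = -24565507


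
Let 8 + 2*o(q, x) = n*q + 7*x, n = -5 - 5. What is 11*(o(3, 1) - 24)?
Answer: -869/2 ≈ -434.50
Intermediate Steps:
n = -10
o(q, x) = -4 - 5*q + 7*x/2 (o(q, x) = -4 + (-10*q + 7*x)/2 = -4 + (-5*q + 7*x/2) = -4 - 5*q + 7*x/2)
11*(o(3, 1) - 24) = 11*((-4 - 5*3 + (7/2)*1) - 24) = 11*((-4 - 15 + 7/2) - 24) = 11*(-31/2 - 24) = 11*(-79/2) = -869/2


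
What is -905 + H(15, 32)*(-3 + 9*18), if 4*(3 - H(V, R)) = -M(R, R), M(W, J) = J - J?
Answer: -428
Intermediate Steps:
M(W, J) = 0
H(V, R) = 3 (H(V, R) = 3 - (-1)*0/4 = 3 - ¼*0 = 3 + 0 = 3)
-905 + H(15, 32)*(-3 + 9*18) = -905 + 3*(-3 + 9*18) = -905 + 3*(-3 + 162) = -905 + 3*159 = -905 + 477 = -428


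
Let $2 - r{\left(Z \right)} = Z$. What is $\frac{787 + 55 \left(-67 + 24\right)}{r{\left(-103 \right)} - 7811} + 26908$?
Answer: $\frac{103677313}{3853} \approx 26908.0$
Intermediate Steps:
$r{\left(Z \right)} = 2 - Z$
$\frac{787 + 55 \left(-67 + 24\right)}{r{\left(-103 \right)} - 7811} + 26908 = \frac{787 + 55 \left(-67 + 24\right)}{\left(2 - -103\right) - 7811} + 26908 = \frac{787 + 55 \left(-43\right)}{\left(2 + 103\right) - 7811} + 26908 = \frac{787 - 2365}{105 - 7811} + 26908 = - \frac{1578}{-7706} + 26908 = \left(-1578\right) \left(- \frac{1}{7706}\right) + 26908 = \frac{789}{3853} + 26908 = \frac{103677313}{3853}$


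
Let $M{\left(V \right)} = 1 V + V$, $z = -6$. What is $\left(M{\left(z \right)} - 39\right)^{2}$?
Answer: $2601$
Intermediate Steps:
$M{\left(V \right)} = 2 V$ ($M{\left(V \right)} = V + V = 2 V$)
$\left(M{\left(z \right)} - 39\right)^{2} = \left(2 \left(-6\right) - 39\right)^{2} = \left(-12 - 39\right)^{2} = \left(-51\right)^{2} = 2601$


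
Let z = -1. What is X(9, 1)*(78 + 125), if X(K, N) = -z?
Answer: 203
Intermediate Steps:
X(K, N) = 1 (X(K, N) = -1*(-1) = 1)
X(9, 1)*(78 + 125) = 1*(78 + 125) = 1*203 = 203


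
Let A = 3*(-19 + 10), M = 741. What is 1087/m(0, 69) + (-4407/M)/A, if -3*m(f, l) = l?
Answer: -555032/11799 ≈ -47.041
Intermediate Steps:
m(f, l) = -l/3
A = -27 (A = 3*(-9) = -27)
1087/m(0, 69) + (-4407/M)/A = 1087/((-⅓*69)) - 4407/741/(-27) = 1087/(-23) - 4407*1/741*(-1/27) = 1087*(-1/23) - 113/19*(-1/27) = -1087/23 + 113/513 = -555032/11799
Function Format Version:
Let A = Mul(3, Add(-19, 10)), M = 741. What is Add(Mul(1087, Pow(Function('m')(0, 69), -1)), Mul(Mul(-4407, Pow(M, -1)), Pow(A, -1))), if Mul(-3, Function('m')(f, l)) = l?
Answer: Rational(-555032, 11799) ≈ -47.041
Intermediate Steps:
Function('m')(f, l) = Mul(Rational(-1, 3), l)
A = -27 (A = Mul(3, -9) = -27)
Add(Mul(1087, Pow(Function('m')(0, 69), -1)), Mul(Mul(-4407, Pow(M, -1)), Pow(A, -1))) = Add(Mul(1087, Pow(Mul(Rational(-1, 3), 69), -1)), Mul(Mul(-4407, Pow(741, -1)), Pow(-27, -1))) = Add(Mul(1087, Pow(-23, -1)), Mul(Mul(-4407, Rational(1, 741)), Rational(-1, 27))) = Add(Mul(1087, Rational(-1, 23)), Mul(Rational(-113, 19), Rational(-1, 27))) = Add(Rational(-1087, 23), Rational(113, 513)) = Rational(-555032, 11799)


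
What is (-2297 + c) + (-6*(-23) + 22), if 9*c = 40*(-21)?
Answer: -6691/3 ≈ -2230.3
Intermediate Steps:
c = -280/3 (c = (40*(-21))/9 = (1/9)*(-840) = -280/3 ≈ -93.333)
(-2297 + c) + (-6*(-23) + 22) = (-2297 - 280/3) + (-6*(-23) + 22) = -7171/3 + (138 + 22) = -7171/3 + 160 = -6691/3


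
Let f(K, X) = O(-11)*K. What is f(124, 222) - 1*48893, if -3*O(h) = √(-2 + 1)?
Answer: -48893 - 124*I/3 ≈ -48893.0 - 41.333*I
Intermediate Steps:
O(h) = -I/3 (O(h) = -√(-2 + 1)/3 = -I/3)
f(K, X) = -I*K/3 (f(K, X) = (-I/3)*K = -I*K/3)
f(124, 222) - 1*48893 = -⅓*I*124 - 1*48893 = -124*I/3 - 48893 = -48893 - 124*I/3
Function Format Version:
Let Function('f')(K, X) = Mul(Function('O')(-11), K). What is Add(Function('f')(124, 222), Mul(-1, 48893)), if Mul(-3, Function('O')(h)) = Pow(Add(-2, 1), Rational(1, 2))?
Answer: Add(-48893, Mul(Rational(-124, 3), I)) ≈ Add(-48893., Mul(-41.333, I))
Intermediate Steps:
Function('O')(h) = Mul(Rational(-1, 3), I) (Function('O')(h) = Mul(Rational(-1, 3), Pow(Add(-2, 1), Rational(1, 2))) = Mul(Rational(-1, 3), Pow(-1, Rational(1, 2))) = Mul(Rational(-1, 3), I))
Function('f')(K, X) = Mul(Rational(-1, 3), I, K) (Function('f')(K, X) = Mul(Mul(Rational(-1, 3), I), K) = Mul(Rational(-1, 3), I, K))
Add(Function('f')(124, 222), Mul(-1, 48893)) = Add(Mul(Rational(-1, 3), I, 124), Mul(-1, 48893)) = Add(Mul(Rational(-124, 3), I), -48893) = Add(-48893, Mul(Rational(-124, 3), I))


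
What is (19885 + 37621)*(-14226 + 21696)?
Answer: 429569820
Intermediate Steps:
(19885 + 37621)*(-14226 + 21696) = 57506*7470 = 429569820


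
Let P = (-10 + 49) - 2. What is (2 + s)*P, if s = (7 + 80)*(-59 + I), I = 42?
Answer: -54649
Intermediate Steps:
s = -1479 (s = (7 + 80)*(-59 + 42) = 87*(-17) = -1479)
P = 37 (P = 39 - 2 = 37)
(2 + s)*P = (2 - 1479)*37 = -1477*37 = -54649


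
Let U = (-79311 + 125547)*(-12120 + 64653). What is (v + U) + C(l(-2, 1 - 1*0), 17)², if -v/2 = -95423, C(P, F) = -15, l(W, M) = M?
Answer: 2429106859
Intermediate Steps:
v = 190846 (v = -2*(-95423) = 190846)
U = 2428915788 (U = 46236*52533 = 2428915788)
(v + U) + C(l(-2, 1 - 1*0), 17)² = (190846 + 2428915788) + (-15)² = 2429106634 + 225 = 2429106859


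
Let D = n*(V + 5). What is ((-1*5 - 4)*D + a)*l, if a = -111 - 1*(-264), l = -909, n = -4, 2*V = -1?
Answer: -286335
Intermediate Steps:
V = -½ (V = (½)*(-1) = -½ ≈ -0.50000)
D = -18 (D = -4*(-½ + 5) = -4*9/2 = -18)
a = 153 (a = -111 + 264 = 153)
((-1*5 - 4)*D + a)*l = ((-1*5 - 4)*(-18) + 153)*(-909) = ((-5 - 4)*(-18) + 153)*(-909) = (-9*(-18) + 153)*(-909) = (162 + 153)*(-909) = 315*(-909) = -286335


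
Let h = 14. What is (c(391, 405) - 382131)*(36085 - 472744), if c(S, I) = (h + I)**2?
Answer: 90200649630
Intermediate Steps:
c(S, I) = (14 + I)**2
(c(391, 405) - 382131)*(36085 - 472744) = ((14 + 405)**2 - 382131)*(36085 - 472744) = (419**2 - 382131)*(-436659) = (175561 - 382131)*(-436659) = -206570*(-436659) = 90200649630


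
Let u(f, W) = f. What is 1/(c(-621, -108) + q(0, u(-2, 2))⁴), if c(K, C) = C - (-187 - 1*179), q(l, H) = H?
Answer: 1/274 ≈ 0.0036496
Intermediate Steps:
c(K, C) = 366 + C (c(K, C) = C - (-187 - 179) = C - 1*(-366) = C + 366 = 366 + C)
1/(c(-621, -108) + q(0, u(-2, 2))⁴) = 1/((366 - 108) + (-2)⁴) = 1/(258 + 16) = 1/274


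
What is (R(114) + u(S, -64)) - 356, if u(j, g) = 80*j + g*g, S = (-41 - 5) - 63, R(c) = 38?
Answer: -4942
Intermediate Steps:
S = -109 (S = -46 - 63 = -109)
u(j, g) = g² + 80*j (u(j, g) = 80*j + g² = g² + 80*j)
(R(114) + u(S, -64)) - 356 = (38 + ((-64)² + 80*(-109))) - 356 = (38 + (4096 - 8720)) - 356 = (38 - 4624) - 356 = -4586 - 356 = -4942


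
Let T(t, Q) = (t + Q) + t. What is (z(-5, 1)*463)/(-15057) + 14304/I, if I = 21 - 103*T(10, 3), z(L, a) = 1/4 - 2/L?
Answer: -1080409793/176769180 ≈ -6.1120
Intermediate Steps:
z(L, a) = 1/4 - 2/L (z(L, a) = 1*(1/4) - 2/L = 1/4 - 2/L)
T(t, Q) = Q + 2*t (T(t, Q) = (Q + t) + t = Q + 2*t)
I = -2348 (I = 21 - 103*(3 + 2*10) = 21 - 103*(3 + 20) = 21 - 103*23 = 21 - 2369 = -2348)
(z(-5, 1)*463)/(-15057) + 14304/I = (((1/4)*(-8 - 5)/(-5))*463)/(-15057) + 14304/(-2348) = (((1/4)*(-1/5)*(-13))*463)*(-1/15057) + 14304*(-1/2348) = ((13/20)*463)*(-1/15057) - 3576/587 = (6019/20)*(-1/15057) - 3576/587 = -6019/301140 - 3576/587 = -1080409793/176769180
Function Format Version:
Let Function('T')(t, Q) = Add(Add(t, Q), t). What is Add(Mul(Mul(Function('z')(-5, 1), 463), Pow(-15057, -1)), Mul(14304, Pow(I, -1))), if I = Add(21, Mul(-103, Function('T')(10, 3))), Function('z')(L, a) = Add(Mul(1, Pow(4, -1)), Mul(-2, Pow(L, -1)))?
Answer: Rational(-1080409793, 176769180) ≈ -6.1120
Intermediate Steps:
Function('z')(L, a) = Add(Rational(1, 4), Mul(-2, Pow(L, -1))) (Function('z')(L, a) = Add(Mul(1, Rational(1, 4)), Mul(-2, Pow(L, -1))) = Add(Rational(1, 4), Mul(-2, Pow(L, -1))))
Function('T')(t, Q) = Add(Q, Mul(2, t)) (Function('T')(t, Q) = Add(Add(Q, t), t) = Add(Q, Mul(2, t)))
I = -2348 (I = Add(21, Mul(-103, Add(3, Mul(2, 10)))) = Add(21, Mul(-103, Add(3, 20))) = Add(21, Mul(-103, 23)) = Add(21, -2369) = -2348)
Add(Mul(Mul(Function('z')(-5, 1), 463), Pow(-15057, -1)), Mul(14304, Pow(I, -1))) = Add(Mul(Mul(Mul(Rational(1, 4), Pow(-5, -1), Add(-8, -5)), 463), Pow(-15057, -1)), Mul(14304, Pow(-2348, -1))) = Add(Mul(Mul(Mul(Rational(1, 4), Rational(-1, 5), -13), 463), Rational(-1, 15057)), Mul(14304, Rational(-1, 2348))) = Add(Mul(Mul(Rational(13, 20), 463), Rational(-1, 15057)), Rational(-3576, 587)) = Add(Mul(Rational(6019, 20), Rational(-1, 15057)), Rational(-3576, 587)) = Add(Rational(-6019, 301140), Rational(-3576, 587)) = Rational(-1080409793, 176769180)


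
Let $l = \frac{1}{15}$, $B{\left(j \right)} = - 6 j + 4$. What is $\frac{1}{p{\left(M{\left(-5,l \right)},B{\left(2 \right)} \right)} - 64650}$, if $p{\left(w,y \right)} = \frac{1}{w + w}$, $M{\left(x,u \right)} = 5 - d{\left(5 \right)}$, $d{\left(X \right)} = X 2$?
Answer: $- \frac{10}{646501} \approx -1.5468 \cdot 10^{-5}$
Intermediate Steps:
$B{\left(j \right)} = 4 - 6 j$
$d{\left(X \right)} = 2 X$
$l = \frac{1}{15} \approx 0.066667$
$M{\left(x,u \right)} = -5$ ($M{\left(x,u \right)} = 5 - 2 \cdot 5 = 5 - 10 = -5$)
$p{\left(w,y \right)} = \frac{1}{2 w}$
$\frac{1}{p{\left(M{\left(-5,l \right)},B{\left(2 \right)} \right)} - 64650} = \frac{1}{\frac{1}{2 \left(-5\right)} - 64650} = \frac{1}{\frac{1}{2} \left(- \frac{1}{5}\right) - 64650} = \frac{1}{- \frac{1}{10} - 64650} = \frac{1}{- \frac{646501}{10}} = - \frac{10}{646501}$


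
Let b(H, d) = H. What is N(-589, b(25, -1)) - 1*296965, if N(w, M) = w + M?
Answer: -297529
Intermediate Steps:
N(w, M) = M + w
N(-589, b(25, -1)) - 1*296965 = (25 - 589) - 1*296965 = -564 - 296965 = -297529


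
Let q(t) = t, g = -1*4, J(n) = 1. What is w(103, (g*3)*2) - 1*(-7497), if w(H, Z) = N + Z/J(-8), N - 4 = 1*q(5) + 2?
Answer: 7484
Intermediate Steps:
g = -4
N = 11 (N = 4 + (1*5 + 2) = 4 + (5 + 2) = 4 + 7 = 11)
w(H, Z) = 11 + Z (w(H, Z) = 11 + Z/1 = 11 + Z*1 = 11 + Z)
w(103, (g*3)*2) - 1*(-7497) = (11 - 4*3*2) - 1*(-7497) = (11 - 12*2) + 7497 = (11 - 24) + 7497 = -13 + 7497 = 7484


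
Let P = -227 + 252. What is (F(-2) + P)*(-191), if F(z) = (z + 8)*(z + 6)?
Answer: -9359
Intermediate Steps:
P = 25
F(z) = (6 + z)*(8 + z) (F(z) = (8 + z)*(6 + z) = (6 + z)*(8 + z))
(F(-2) + P)*(-191) = ((48 + (-2)**2 + 14*(-2)) + 25)*(-191) = ((48 + 4 - 28) + 25)*(-191) = (24 + 25)*(-191) = 49*(-191) = -9359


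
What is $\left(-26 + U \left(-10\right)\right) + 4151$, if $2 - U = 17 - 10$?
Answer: $4175$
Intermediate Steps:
$U = -5$ ($U = 2 - \left(17 - 10\right) = 2 - 7 = -5$)
$\left(-26 + U \left(-10\right)\right) + 4151 = \left(-26 - -50\right) + 4151 = \left(-26 + 50\right) + 4151 = 24 + 4151 = 4175$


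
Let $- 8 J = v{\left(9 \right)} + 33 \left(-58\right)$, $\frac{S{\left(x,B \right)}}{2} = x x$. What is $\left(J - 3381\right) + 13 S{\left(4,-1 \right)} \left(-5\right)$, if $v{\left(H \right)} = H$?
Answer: $- \frac{41783}{8} \approx -5222.9$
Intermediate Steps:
$S{\left(x,B \right)} = 2 x^{2}$ ($S{\left(x,B \right)} = 2 x x = 2 x^{2}$)
$J = \frac{1905}{8}$ ($J = - \frac{9 + 33 \left(-58\right)}{8} = - \frac{9 - 1914}{8} = \left(- \frac{1}{8}\right) \left(-1905\right) = \frac{1905}{8} \approx 238.13$)
$\left(J - 3381\right) + 13 S{\left(4,-1 \right)} \left(-5\right) = \left(\frac{1905}{8} - 3381\right) + 13 \cdot 2 \cdot 4^{2} \left(-5\right) = - \frac{25143}{8} + 13 \cdot 2 \cdot 16 \left(-5\right) = - \frac{25143}{8} + 13 \cdot 32 \left(-5\right) = - \frac{25143}{8} + 416 \left(-5\right) = - \frac{25143}{8} - 2080 = - \frac{41783}{8}$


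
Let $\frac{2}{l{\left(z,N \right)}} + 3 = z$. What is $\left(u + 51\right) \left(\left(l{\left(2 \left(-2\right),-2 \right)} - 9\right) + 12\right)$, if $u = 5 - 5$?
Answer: $\frac{969}{7} \approx 138.43$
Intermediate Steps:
$l{\left(z,N \right)} = \frac{2}{-3 + z}$
$u = 0$ ($u = 5 - 5 = 0$)
$\left(u + 51\right) \left(\left(l{\left(2 \left(-2\right),-2 \right)} - 9\right) + 12\right) = \left(0 + 51\right) \left(\left(\frac{2}{-3 + 2 \left(-2\right)} - 9\right) + 12\right) = 51 \left(\left(\frac{2}{-3 - 4} - 9\right) + 12\right) = 51 \left(\left(\frac{2}{-7} - 9\right) + 12\right) = 51 \left(\left(2 \left(- \frac{1}{7}\right) - 9\right) + 12\right) = 51 \left(\left(- \frac{2}{7} - 9\right) + 12\right) = 51 \left(- \frac{65}{7} + 12\right) = 51 \cdot \frac{19}{7} = \frac{969}{7}$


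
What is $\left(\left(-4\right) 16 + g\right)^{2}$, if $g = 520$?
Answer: $207936$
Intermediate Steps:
$\left(\left(-4\right) 16 + g\right)^{2} = \left(\left(-4\right) 16 + 520\right)^{2} = \left(-64 + 520\right)^{2} = 456^{2} = 207936$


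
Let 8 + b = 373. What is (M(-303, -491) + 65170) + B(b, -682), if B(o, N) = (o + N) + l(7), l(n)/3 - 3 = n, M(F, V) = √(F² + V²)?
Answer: 64883 + √332890 ≈ 65460.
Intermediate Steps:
b = 365 (b = -8 + 373 = 365)
l(n) = 9 + 3*n
B(o, N) = 30 + N + o (B(o, N) = (o + N) + (9 + 3*7) = (N + o) + (9 + 21) = (N + o) + 30 = 30 + N + o)
(M(-303, -491) + 65170) + B(b, -682) = (√((-303)² + (-491)²) + 65170) + (30 - 682 + 365) = (√(91809 + 241081) + 65170) - 287 = (√332890 + 65170) - 287 = (65170 + √332890) - 287 = 64883 + √332890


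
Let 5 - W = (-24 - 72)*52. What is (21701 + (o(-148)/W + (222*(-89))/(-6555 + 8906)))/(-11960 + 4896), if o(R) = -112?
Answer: -254843203809/82987497608 ≈ -3.0709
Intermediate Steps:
W = 4997 (W = 5 - (-24 - 72)*52 = 5 - (-96)*52 = 5 - 1*(-4992) = 5 + 4992 = 4997)
(21701 + (o(-148)/W + (222*(-89))/(-6555 + 8906)))/(-11960 + 4896) = (21701 + (-112/4997 + (222*(-89))/(-6555 + 8906)))/(-11960 + 4896) = (21701 + (-112*1/4997 - 19758/2351))/(-7064) = (21701 + (-112/4997 - 19758*1/2351))*(-1/7064) = (21701 + (-112/4997 - 19758/2351))*(-1/7064) = (21701 - 98994038/11747947)*(-1/7064) = (254843203809/11747947)*(-1/7064) = -254843203809/82987497608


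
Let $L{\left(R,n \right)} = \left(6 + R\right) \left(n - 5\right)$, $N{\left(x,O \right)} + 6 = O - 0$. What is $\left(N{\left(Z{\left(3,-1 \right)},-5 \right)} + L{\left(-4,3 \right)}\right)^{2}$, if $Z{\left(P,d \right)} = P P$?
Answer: $225$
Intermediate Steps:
$Z{\left(P,d \right)} = P^{2}$
$N{\left(x,O \right)} = -6 + O$ ($N{\left(x,O \right)} = -6 + \left(O - 0\right) = -6 + \left(O + 0\right) = -6 + O$)
$L{\left(R,n \right)} = \left(-5 + n\right) \left(6 + R\right)$ ($L{\left(R,n \right)} = \left(6 + R\right) \left(-5 + n\right) = \left(-5 + n\right) \left(6 + R\right)$)
$\left(N{\left(Z{\left(3,-1 \right)},-5 \right)} + L{\left(-4,3 \right)}\right)^{2} = \left(\left(-6 - 5\right) - 4\right)^{2} = \left(-11 + \left(-30 + 20 + 18 - 12\right)\right)^{2} = \left(-11 - 4\right)^{2} = \left(-15\right)^{2} = 225$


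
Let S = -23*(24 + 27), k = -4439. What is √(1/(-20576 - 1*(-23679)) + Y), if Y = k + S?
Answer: I*√54035750605/3103 ≈ 74.913*I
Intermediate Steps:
S = -1173 (S = -23*51 = -1173)
Y = -5612 (Y = -4439 - 1173 = -5612)
√(1/(-20576 - 1*(-23679)) + Y) = √(1/(-20576 - 1*(-23679)) - 5612) = √(1/(-20576 + 23679) - 5612) = √(1/3103 - 5612) = √(-17414035/3103) = I*√54035750605/3103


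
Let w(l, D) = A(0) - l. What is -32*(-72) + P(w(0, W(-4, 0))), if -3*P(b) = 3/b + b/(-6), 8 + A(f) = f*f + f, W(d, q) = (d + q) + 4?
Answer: 165865/72 ≈ 2303.7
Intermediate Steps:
W(d, q) = 4 + d + q
A(f) = -8 + f + f² (A(f) = -8 + (f*f + f) = -8 + (f² + f) = -8 + (f + f²) = -8 + f + f²)
w(l, D) = -8 - l (w(l, D) = (-8 + 0 + 0²) - l = (-8 + 0 + 0) - l = -8 - l)
P(b) = -1/b + b/18 (P(b) = -(3/b + b/(-6))/3 = -(3/b + b*(-⅙))/3 = -(3/b - b/6)/3 = -1/b + b/18)
-32*(-72) + P(w(0, W(-4, 0))) = -32*(-72) + (-1/(-8 - 1*0) + (-8 - 1*0)/18) = 2304 + (-1/(-8 + 0) + (-8 + 0)/18) = 2304 + (-1/(-8) + (1/18)*(-8)) = 2304 + (-1*(-⅛) - 4/9) = 2304 + (⅛ - 4/9) = 2304 - 23/72 = 165865/72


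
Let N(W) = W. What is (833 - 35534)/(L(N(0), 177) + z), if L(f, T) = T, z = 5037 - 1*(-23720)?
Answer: -34701/28934 ≈ -1.1993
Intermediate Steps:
z = 28757 (z = 5037 + 23720 = 28757)
(833 - 35534)/(L(N(0), 177) + z) = (833 - 35534)/(177 + 28757) = -34701/28934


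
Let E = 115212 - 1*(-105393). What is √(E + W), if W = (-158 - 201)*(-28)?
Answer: √230657 ≈ 480.27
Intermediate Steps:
W = 10052 (W = -359*(-28) = 10052)
E = 220605 (E = 115212 + 105393 = 220605)
√(E + W) = √(220605 + 10052) = √230657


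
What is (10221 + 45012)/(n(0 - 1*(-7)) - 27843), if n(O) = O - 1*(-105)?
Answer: -55233/27731 ≈ -1.9917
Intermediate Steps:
n(O) = 105 + O (n(O) = O + 105 = 105 + O)
(10221 + 45012)/(n(0 - 1*(-7)) - 27843) = (10221 + 45012)/((105 + (0 - 1*(-7))) - 27843) = 55233/((105 + (0 + 7)) - 27843) = 55233/((105 + 7) - 27843) = 55233/(112 - 27843) = 55233/(-27731) = 55233*(-1/27731) = -55233/27731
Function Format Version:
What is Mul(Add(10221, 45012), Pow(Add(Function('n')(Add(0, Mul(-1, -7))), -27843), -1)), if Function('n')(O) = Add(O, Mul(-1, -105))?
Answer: Rational(-55233, 27731) ≈ -1.9917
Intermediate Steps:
Function('n')(O) = Add(105, O) (Function('n')(O) = Add(O, 105) = Add(105, O))
Mul(Add(10221, 45012), Pow(Add(Function('n')(Add(0, Mul(-1, -7))), -27843), -1)) = Mul(Add(10221, 45012), Pow(Add(Add(105, Add(0, Mul(-1, -7))), -27843), -1)) = Mul(55233, Pow(Add(Add(105, Add(0, 7)), -27843), -1)) = Mul(55233, Pow(Add(Add(105, 7), -27843), -1)) = Mul(55233, Pow(Add(112, -27843), -1)) = Mul(55233, Pow(-27731, -1)) = Mul(55233, Rational(-1, 27731)) = Rational(-55233, 27731)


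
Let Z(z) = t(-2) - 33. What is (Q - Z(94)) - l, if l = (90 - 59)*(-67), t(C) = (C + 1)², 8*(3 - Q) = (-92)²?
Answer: 1054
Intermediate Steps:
Q = -1055 (Q = 3 - ⅛*(-92)² = 3 - ⅛*8464 = 3 - 1058 = -1055)
t(C) = (1 + C)²
Z(z) = -32 (Z(z) = (1 - 2)² - 33 = (-1)² - 33 = 1 - 33 = -32)
l = -2077 (l = 31*(-67) = -2077)
(Q - Z(94)) - l = (-1055 - 1*(-32)) - 1*(-2077) = (-1055 + 32) + 2077 = -1023 + 2077 = 1054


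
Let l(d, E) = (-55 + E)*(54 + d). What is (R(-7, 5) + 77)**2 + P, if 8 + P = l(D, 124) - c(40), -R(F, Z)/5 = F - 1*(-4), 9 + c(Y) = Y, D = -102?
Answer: 5113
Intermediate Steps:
c(Y) = -9 + Y
R(F, Z) = -20 - 5*F (R(F, Z) = -5*(F - 1*(-4)) = -5*(F + 4) = -5*(4 + F) = -20 - 5*F)
P = -3351 (P = -8 + ((-2970 - 55*(-102) + 54*124 + 124*(-102)) - (-9 + 40)) = -8 + ((-2970 + 5610 + 6696 - 12648) - 1*31) = -8 + (-3312 - 31) = -8 - 3343 = -3351)
(R(-7, 5) + 77)**2 + P = ((-20 - 5*(-7)) + 77)**2 - 3351 = ((-20 + 35) + 77)**2 - 3351 = (15 + 77)**2 - 3351 = 92**2 - 3351 = 8464 - 3351 = 5113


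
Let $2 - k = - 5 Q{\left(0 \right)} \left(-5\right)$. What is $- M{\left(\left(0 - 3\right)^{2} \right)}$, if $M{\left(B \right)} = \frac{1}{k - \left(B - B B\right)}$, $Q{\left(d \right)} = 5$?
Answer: $\frac{1}{51} \approx 0.019608$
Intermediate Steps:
$k = -123$ ($k = 2 - \left(-5\right) 5 \left(-5\right) = 2 - \left(-25\right) \left(-5\right) = 2 - 125 = -123$)
$M{\left(B \right)} = \frac{1}{-123 + B^{2} - B}$ ($M{\left(B \right)} = \frac{1}{-123 - \left(B - B B\right)} = \frac{1}{-123 + \left(B^{2} - B\right)} = \frac{1}{-123 + B^{2} - B}$)
$- M{\left(\left(0 - 3\right)^{2} \right)} = - \frac{1}{-123 + \left(\left(0 - 3\right)^{2}\right)^{2} - \left(0 - 3\right)^{2}} = - \frac{1}{-123 + \left(\left(-3\right)^{2}\right)^{2} - \left(-3\right)^{2}} = - \frac{1}{-123 + 9^{2} - 9} = - \frac{1}{-123 + 81 - 9} = - \frac{1}{-51} = \left(-1\right) \left(- \frac{1}{51}\right) = \frac{1}{51}$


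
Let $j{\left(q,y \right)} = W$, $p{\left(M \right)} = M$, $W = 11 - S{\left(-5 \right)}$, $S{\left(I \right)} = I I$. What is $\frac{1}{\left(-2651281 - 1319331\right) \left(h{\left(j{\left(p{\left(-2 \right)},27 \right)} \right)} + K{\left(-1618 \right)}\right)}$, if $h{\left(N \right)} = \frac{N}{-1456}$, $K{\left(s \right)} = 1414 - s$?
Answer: $- \frac{26}{313012277837} \approx -8.3064 \cdot 10^{-11}$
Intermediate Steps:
$S{\left(I \right)} = I^{2}$
$W = -14$ ($W = 11 - \left(-5\right)^{2} = 11 - 25 = -14$)
$j{\left(q,y \right)} = -14$
$h{\left(N \right)} = - \frac{N}{1456}$ ($h{\left(N \right)} = N \left(- \frac{1}{1456}\right) = - \frac{N}{1456}$)
$\frac{1}{\left(-2651281 - 1319331\right) \left(h{\left(j{\left(p{\left(-2 \right)},27 \right)} \right)} + K{\left(-1618 \right)}\right)} = \frac{1}{\left(-2651281 - 1319331\right) \left(\left(- \frac{1}{1456}\right) \left(-14\right) + \left(1414 - -1618\right)\right)} = \frac{1}{\left(-3970612\right) \left(\frac{1}{104} + \left(1414 + 1618\right)\right)} = \frac{1}{\left(-3970612\right) \left(\frac{1}{104} + 3032\right)} = \frac{1}{\left(-3970612\right) \frac{315329}{104}} = \frac{1}{- \frac{313012277837}{26}} = - \frac{26}{313012277837}$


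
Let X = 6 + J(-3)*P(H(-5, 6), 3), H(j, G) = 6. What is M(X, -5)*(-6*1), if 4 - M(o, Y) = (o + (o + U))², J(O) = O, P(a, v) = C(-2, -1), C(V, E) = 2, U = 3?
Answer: 30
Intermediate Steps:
P(a, v) = 2
X = 0 (X = 6 - 3*2 = 6 - 6 = 0)
M(o, Y) = 4 - (3 + 2*o)² (M(o, Y) = 4 - (o + (o + 3))² = 4 - (o + (3 + o))² = 4 - (3 + 2*o)²)
M(X, -5)*(-6*1) = (4 - (3 + 2*0)²)*(-6*1) = (4 - (3 + 0)²)*(-6) = (4 - 1*3²)*(-6) = (4 - 1*9)*(-6) = (4 - 9)*(-6) = -5*(-6) = 30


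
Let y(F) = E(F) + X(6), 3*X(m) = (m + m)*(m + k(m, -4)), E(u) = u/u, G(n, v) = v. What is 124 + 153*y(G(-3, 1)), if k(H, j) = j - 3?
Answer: -335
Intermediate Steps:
k(H, j) = -3 + j
E(u) = 1
X(m) = 2*m*(-7 + m)/3 (X(m) = ((m + m)*(m + (-3 - 4)))/3 = ((2*m)*(m - 7))/3 = ((2*m)*(-7 + m))/3 = (2*m*(-7 + m))/3 = 2*m*(-7 + m)/3)
y(F) = -3 (y(F) = 1 + (2/3)*6*(-7 + 6) = 1 + (2/3)*6*(-1) = 1 - 4 = -3)
124 + 153*y(G(-3, 1)) = 124 + 153*(-3) = 124 - 459 = -335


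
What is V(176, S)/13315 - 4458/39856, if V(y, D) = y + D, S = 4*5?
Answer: -25773247/265341320 ≈ -0.097132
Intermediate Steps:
S = 20
V(y, D) = D + y
V(176, S)/13315 - 4458/39856 = (20 + 176)/13315 - 4458/39856 = 196*(1/13315) - 4458*1/39856 = 196/13315 - 2229/19928 = -25773247/265341320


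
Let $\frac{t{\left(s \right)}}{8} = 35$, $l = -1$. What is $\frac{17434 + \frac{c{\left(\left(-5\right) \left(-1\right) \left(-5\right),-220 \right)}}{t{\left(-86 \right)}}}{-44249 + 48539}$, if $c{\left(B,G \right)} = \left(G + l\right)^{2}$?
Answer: $\frac{4930361}{1201200} \approx 4.1045$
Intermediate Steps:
$t{\left(s \right)} = 280$ ($t{\left(s \right)} = 8 \cdot 35 = 280$)
$c{\left(B,G \right)} = \left(-1 + G\right)^{2}$ ($c{\left(B,G \right)} = \left(G - 1\right)^{2} = \left(-1 + G\right)^{2}$)
$\frac{17434 + \frac{c{\left(\left(-5\right) \left(-1\right) \left(-5\right),-220 \right)}}{t{\left(-86 \right)}}}{-44249 + 48539} = \frac{17434 + \frac{\left(-1 - 220\right)^{2}}{280}}{-44249 + 48539} = \frac{17434 + \left(-221\right)^{2} \cdot \frac{1}{280}}{4290} = \left(17434 + 48841 \cdot \frac{1}{280}\right) \frac{1}{4290} = \left(17434 + \frac{48841}{280}\right) \frac{1}{4290} = \frac{4930361}{280} \cdot \frac{1}{4290} = \frac{4930361}{1201200}$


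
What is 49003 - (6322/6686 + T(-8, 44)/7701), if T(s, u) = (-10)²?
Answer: 1261530263168/25744443 ≈ 49002.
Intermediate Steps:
T(s, u) = 100
49003 - (6322/6686 + T(-8, 44)/7701) = 49003 - (6322/6686 + 100/7701) = 49003 - (6322*(1/6686) + 100*(1/7701)) = 49003 - (3161/3343 + 100/7701) = 49003 - 1*24677161/25744443 = 49003 - 24677161/25744443 = 1261530263168/25744443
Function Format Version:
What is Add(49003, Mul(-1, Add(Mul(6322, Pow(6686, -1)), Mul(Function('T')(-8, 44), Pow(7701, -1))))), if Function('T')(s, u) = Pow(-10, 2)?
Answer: Rational(1261530263168, 25744443) ≈ 49002.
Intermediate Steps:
Function('T')(s, u) = 100
Add(49003, Mul(-1, Add(Mul(6322, Pow(6686, -1)), Mul(Function('T')(-8, 44), Pow(7701, -1))))) = Add(49003, Mul(-1, Add(Mul(6322, Pow(6686, -1)), Mul(100, Pow(7701, -1))))) = Add(49003, Mul(-1, Add(Mul(6322, Rational(1, 6686)), Mul(100, Rational(1, 7701))))) = Add(49003, Mul(-1, Add(Rational(3161, 3343), Rational(100, 7701)))) = Add(49003, Mul(-1, Rational(24677161, 25744443))) = Add(49003, Rational(-24677161, 25744443)) = Rational(1261530263168, 25744443)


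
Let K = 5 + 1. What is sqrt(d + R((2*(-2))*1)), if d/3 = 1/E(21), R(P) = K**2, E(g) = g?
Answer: sqrt(1771)/7 ≈ 6.0119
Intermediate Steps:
K = 6
R(P) = 36 (R(P) = 6**2 = 36)
d = 1/7 (d = 3/21 = 3*(1/21) = 1/7 ≈ 0.14286)
sqrt(d + R((2*(-2))*1)) = sqrt(1/7 + 36) = sqrt(253/7) = sqrt(1771)/7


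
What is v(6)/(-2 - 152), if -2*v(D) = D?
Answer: 3/154 ≈ 0.019481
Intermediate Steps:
v(D) = -D/2
v(6)/(-2 - 152) = (-½*6)/(-2 - 152) = -3/(-154) = -3*(-1/154) = 3/154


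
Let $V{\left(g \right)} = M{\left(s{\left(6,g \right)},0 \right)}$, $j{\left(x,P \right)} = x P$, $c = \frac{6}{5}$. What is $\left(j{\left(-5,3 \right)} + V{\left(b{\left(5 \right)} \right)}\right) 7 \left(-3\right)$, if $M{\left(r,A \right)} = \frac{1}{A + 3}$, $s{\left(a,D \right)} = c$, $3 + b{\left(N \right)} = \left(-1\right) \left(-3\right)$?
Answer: $308$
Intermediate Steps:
$c = \frac{6}{5}$ ($c = 6 \cdot \frac{1}{5} = \frac{6}{5} \approx 1.2$)
$b{\left(N \right)} = 0$ ($b{\left(N \right)} = -3 - -3 = -3 + 3 = 0$)
$s{\left(a,D \right)} = \frac{6}{5}$
$j{\left(x,P \right)} = P x$
$M{\left(r,A \right)} = \frac{1}{3 + A}$
$V{\left(g \right)} = \frac{1}{3}$ ($V{\left(g \right)} = \frac{1}{3 + 0} = \frac{1}{3}$)
$\left(j{\left(-5,3 \right)} + V{\left(b{\left(5 \right)} \right)}\right) 7 \left(-3\right) = \left(3 \left(-5\right) + \frac{1}{3}\right) 7 \left(-3\right) = \left(-15 + \frac{1}{3}\right) \left(-21\right) = \left(- \frac{44}{3}\right) \left(-21\right) = 308$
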